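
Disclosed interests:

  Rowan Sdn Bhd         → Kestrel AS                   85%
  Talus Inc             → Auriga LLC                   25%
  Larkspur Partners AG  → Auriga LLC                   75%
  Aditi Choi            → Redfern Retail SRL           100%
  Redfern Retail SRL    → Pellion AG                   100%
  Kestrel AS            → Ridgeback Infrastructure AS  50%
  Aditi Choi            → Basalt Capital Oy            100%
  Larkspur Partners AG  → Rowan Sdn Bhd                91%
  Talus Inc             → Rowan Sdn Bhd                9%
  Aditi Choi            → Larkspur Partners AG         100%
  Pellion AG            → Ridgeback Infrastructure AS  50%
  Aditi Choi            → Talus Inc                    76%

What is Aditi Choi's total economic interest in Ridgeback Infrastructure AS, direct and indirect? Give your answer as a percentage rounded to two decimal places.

Aditi reaches Ridgeback along 3 paths.
Via Redfern → Pellion: 100% × 100% × 50% = 50%.
Via Talus → Rowan → Kestrel: 76% × 9% × 85% × 50% = 2.907%.
Via Larkspur → Rowan → Kestrel: 100% × 91% × 85% × 50% = 38.675%.
Total: 50% + 2.907% + 38.675% = 91.582%.
Rounded: 91.58%.

91.58%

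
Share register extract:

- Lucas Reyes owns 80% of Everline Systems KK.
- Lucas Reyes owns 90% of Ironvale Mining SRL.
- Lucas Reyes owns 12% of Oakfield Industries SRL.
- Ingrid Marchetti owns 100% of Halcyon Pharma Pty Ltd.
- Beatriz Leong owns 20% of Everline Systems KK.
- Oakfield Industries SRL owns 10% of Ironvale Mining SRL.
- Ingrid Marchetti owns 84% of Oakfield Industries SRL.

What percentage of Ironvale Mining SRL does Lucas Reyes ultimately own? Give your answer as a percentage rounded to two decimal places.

Lucas reaches Ironvale along 2 paths.
Via Oakfield: 12% × 10% = 1.2%.
Direct stake: 90% = 90%.
Total: 1.2% + 90% = 91.2%.
Rounded: 91.20%.

91.20%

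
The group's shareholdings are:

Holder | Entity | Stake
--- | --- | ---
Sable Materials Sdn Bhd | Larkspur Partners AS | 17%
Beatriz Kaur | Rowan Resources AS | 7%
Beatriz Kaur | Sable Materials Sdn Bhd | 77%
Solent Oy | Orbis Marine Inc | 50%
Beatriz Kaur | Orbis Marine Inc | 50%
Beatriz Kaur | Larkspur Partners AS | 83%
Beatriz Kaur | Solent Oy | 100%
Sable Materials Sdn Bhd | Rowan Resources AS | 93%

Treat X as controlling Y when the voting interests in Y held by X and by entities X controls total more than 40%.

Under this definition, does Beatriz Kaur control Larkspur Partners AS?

Yes

Beatriz holds 77% of Sable, so Beatriz controls Sable.
Beatriz and Sable together hold 83% + 17% = 100% of Larkspur, so Beatriz controls Larkspur.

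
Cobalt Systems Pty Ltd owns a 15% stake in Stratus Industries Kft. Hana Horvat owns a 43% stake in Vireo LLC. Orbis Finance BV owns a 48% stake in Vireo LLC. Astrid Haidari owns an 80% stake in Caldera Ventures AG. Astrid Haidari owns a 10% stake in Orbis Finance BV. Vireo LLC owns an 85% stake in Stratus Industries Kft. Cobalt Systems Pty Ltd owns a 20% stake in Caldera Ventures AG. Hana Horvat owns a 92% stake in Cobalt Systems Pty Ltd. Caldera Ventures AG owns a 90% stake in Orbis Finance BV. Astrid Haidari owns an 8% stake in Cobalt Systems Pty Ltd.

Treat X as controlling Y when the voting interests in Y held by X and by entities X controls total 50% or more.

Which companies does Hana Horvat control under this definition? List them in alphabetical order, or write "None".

Cobalt Systems Pty Ltd

Hana holds 92% of Cobalt, so Hana controls Cobalt.
No other company's threshold is met.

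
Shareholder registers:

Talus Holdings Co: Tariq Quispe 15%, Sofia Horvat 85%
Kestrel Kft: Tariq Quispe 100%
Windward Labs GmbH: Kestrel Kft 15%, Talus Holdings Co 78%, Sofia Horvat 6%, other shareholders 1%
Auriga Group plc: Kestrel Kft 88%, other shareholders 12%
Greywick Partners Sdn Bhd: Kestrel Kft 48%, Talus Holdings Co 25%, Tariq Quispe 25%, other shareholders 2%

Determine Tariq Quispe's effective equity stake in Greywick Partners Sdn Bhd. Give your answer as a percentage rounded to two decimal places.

Tariq reaches Greywick along 3 paths.
Via Kestrel: 100% × 48% = 48%.
Via Talus: 15% × 25% = 3.75%.
Direct stake: 25% = 25%.
Total: 48% + 3.75% + 25% = 76.75%.

76.75%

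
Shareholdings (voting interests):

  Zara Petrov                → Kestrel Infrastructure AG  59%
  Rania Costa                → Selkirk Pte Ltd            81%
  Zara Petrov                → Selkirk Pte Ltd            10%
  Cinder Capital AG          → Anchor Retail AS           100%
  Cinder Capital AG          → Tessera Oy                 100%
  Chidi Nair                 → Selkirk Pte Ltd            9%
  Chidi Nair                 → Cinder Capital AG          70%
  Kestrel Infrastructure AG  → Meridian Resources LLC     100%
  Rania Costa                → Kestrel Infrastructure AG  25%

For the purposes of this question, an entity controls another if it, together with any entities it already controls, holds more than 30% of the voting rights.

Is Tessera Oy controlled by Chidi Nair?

Chidi holds 70% of Cinder, so Chidi controls Cinder.
Cinder holds 100% of Tessera, so Chidi controls Tessera.

Yes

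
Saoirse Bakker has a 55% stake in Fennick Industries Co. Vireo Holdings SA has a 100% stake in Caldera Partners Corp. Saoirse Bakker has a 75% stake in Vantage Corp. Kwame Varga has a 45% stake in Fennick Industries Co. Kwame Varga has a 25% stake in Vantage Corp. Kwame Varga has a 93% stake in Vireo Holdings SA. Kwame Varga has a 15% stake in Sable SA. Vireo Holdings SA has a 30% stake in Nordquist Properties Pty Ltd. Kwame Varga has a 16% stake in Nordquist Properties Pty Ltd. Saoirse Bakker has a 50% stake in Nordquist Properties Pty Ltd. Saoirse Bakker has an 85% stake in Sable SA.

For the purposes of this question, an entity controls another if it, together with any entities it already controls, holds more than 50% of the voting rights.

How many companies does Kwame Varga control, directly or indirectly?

Kwame holds 93% of Vireo, so Kwame controls Vireo.
Vireo holds 100% of Caldera, so Kwame controls Caldera.
No other company's threshold is met.
Kwame controls 2 companies.

2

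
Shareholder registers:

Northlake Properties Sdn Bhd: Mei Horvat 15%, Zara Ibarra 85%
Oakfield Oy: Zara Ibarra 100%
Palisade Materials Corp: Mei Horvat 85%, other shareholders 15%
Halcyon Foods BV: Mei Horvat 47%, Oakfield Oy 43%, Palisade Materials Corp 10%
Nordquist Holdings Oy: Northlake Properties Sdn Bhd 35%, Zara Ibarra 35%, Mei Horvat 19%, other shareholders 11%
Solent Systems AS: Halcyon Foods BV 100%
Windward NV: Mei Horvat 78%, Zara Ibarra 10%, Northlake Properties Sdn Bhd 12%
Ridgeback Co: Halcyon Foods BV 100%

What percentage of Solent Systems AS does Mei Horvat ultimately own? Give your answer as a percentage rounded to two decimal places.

55.50%

Mei reaches Solent along 2 paths.
Via Halcyon: 47% × 100% = 47%.
Via Palisade → Halcyon: 85% × 10% × 100% = 8.5%.
Total: 47% + 8.5% = 55.5%.
Rounded: 55.50%.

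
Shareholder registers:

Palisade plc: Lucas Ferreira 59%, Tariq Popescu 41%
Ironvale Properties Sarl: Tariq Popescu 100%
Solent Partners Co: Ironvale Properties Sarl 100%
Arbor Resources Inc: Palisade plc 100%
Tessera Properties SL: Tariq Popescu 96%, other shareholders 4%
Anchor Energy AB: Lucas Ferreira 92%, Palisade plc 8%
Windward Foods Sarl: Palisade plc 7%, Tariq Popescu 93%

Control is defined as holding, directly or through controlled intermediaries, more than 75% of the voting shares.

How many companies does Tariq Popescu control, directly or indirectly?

4

Tariq holds 100% of Ironvale, so Tariq controls Ironvale.
Ironvale holds 100% of Solent, so Tariq controls Solent.
Tariq holds 96% of Tessera, so Tariq controls Tessera.
Tariq holds 93% of Windward, so Tariq controls Windward.
No other company's threshold is met.
Tariq controls 4 companies.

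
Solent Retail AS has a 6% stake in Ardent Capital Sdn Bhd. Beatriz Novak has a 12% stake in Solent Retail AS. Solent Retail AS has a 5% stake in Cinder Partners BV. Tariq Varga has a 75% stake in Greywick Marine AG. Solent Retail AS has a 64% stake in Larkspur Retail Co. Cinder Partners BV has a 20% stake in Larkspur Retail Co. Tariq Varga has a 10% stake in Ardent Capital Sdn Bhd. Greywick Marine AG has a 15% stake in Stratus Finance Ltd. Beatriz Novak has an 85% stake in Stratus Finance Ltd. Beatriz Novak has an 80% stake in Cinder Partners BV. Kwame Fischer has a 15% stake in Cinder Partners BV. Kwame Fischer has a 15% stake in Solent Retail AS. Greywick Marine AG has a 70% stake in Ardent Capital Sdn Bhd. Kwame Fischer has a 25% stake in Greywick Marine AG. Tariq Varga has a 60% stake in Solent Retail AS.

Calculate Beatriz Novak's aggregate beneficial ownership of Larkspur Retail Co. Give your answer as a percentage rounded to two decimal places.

Beatriz reaches Larkspur along 3 paths.
Via Solent: 12% × 64% = 7.68%.
Via Cinder: 80% × 20% = 16%.
Via Solent → Cinder: 12% × 5% × 20% = 0.12%.
Total: 7.68% + 16% + 0.12% = 23.8%.
Rounded: 23.80%.

23.80%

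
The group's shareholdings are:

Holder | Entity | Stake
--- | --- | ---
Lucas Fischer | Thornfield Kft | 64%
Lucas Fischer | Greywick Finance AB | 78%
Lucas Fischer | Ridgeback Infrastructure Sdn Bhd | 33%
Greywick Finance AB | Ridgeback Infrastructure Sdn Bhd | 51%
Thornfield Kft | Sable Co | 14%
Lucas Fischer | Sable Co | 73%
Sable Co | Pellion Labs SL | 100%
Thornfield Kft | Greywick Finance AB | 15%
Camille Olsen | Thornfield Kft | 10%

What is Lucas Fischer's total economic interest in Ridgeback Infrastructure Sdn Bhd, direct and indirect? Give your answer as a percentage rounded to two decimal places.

Lucas reaches Ridgeback along 3 paths.
Via Thornfield → Greywick: 64% × 15% × 51% = 4.896%.
Via Greywick: 78% × 51% = 39.78%.
Direct stake: 33% = 33%.
Total: 4.896% + 39.78% + 33% = 77.676%.
Rounded: 77.68%.

77.68%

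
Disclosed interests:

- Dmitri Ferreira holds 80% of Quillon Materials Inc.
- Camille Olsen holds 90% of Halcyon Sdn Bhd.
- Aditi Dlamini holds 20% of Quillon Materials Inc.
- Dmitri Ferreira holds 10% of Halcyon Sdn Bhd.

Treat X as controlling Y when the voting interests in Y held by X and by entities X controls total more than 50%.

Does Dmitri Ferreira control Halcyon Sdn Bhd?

Dmitri holds 80% of Quillon, so Dmitri controls Quillon.
In Halcyon, Dmitri's side holds only 10%, not > 50%.
So Dmitri does not control Halcyon.

No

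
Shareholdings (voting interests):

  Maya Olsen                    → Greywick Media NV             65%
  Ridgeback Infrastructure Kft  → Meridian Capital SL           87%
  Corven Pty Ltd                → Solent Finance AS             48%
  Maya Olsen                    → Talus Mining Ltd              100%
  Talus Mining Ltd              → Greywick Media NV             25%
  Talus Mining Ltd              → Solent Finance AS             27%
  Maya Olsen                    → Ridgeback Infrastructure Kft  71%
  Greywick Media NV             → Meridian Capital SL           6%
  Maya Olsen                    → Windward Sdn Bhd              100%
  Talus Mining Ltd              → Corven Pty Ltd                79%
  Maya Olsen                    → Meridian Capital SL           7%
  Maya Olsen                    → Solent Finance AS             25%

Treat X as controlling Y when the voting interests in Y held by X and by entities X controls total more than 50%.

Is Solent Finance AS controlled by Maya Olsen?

Maya holds 100% of Talus, so Maya controls Talus.
Talus holds 79% of Corven, so Maya controls Corven.
Corven and Maya and Talus together hold 48% + 25% + 27% = 100% of Solent, so Maya controls Solent.

Yes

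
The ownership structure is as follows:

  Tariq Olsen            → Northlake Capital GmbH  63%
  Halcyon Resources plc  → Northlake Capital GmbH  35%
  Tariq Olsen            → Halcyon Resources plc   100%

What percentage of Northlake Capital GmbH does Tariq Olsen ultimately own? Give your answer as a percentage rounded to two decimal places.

98.00%

Tariq reaches Northlake along 2 paths.
Direct stake: 63% = 63%.
Via Halcyon: 100% × 35% = 35%.
Total: 63% + 35% = 98%.
Rounded: 98.00%.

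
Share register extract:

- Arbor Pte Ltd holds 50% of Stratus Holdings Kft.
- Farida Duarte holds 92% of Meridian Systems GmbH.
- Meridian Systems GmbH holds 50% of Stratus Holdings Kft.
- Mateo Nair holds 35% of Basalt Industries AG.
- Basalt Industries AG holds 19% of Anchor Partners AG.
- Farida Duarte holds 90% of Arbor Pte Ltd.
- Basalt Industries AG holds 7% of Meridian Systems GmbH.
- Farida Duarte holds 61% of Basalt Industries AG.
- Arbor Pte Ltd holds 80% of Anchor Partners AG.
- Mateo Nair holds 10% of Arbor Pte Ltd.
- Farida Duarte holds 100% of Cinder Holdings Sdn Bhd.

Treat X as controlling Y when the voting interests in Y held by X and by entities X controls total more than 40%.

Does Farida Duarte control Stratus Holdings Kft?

Yes

Farida holds 90% of Arbor, so Farida controls Arbor.
Farida holds 61% of Basalt, so Farida controls Basalt.
Farida and Basalt together hold 92% + 7% = 99% of Meridian, so Farida controls Meridian.
Arbor and Meridian together hold 50% + 50% = 100% of Stratus, so Farida controls Stratus.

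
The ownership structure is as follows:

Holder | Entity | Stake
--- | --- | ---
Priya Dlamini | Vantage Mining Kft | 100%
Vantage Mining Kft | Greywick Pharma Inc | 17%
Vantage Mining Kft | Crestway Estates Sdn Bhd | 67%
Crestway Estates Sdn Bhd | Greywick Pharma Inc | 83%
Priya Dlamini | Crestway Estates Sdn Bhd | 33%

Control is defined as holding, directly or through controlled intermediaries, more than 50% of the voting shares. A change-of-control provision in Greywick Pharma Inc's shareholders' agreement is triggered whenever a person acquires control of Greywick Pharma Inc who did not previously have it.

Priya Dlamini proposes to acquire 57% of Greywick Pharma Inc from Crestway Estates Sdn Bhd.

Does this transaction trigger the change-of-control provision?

The purchase adds only to Priya's holdings (Crestway's stake shrinks), so Priya is the only person who could newly come to control Greywick.
Priya holds 100% of Vantage, so Priya controls Vantage.
Priya and Vantage together hold 33% + 67% = 100% of Crestway, so Priya controls Crestway.
Vantage and Crestway together hold 17% + 83% = 100% of Greywick, so Priya controls Greywick.
So Priya already controls Greywick before the transaction.
After the purchase, Priya holds 57% of Greywick directly, and Crestway's stake falls to 26%.
Priya controlled Greywick already, so this is not a new person acquiring control; every other person's position is unchanged or reduced.
No new person acquires control, so the clause is not triggered.

No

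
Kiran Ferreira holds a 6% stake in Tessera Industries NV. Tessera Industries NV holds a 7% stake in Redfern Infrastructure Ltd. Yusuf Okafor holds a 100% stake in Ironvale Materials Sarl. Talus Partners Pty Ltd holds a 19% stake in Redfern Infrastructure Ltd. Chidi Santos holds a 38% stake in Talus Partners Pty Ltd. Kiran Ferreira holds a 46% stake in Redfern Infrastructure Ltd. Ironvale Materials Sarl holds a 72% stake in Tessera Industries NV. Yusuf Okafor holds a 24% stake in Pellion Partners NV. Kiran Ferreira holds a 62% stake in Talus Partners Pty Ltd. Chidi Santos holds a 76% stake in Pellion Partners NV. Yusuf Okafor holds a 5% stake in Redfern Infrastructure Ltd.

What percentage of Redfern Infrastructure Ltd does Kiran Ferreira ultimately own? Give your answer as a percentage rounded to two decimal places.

Kiran reaches Redfern along 3 paths.
Direct stake: 46% = 46%.
Via Talus: 62% × 19% = 11.78%.
Via Tessera: 6% × 7% = 0.42%.
Total: 46% + 11.78% + 0.42% = 58.2%.
Rounded: 58.20%.

58.20%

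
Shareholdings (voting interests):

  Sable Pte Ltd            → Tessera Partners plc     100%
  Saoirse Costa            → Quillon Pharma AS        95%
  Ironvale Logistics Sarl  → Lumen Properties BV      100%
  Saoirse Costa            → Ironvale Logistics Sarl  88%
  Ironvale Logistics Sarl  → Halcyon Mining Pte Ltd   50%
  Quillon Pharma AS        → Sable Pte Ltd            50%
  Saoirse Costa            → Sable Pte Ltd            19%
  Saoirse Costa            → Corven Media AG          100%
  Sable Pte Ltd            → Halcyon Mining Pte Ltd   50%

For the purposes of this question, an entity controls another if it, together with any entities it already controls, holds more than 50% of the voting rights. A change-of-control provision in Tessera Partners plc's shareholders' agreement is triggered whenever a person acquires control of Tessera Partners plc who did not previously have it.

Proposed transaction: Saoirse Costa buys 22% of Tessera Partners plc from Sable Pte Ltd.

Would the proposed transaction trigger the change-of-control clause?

The purchase adds only to Saoirse's holdings (Sable's stake shrinks), so Saoirse is the only person who could newly come to control Tessera.
Saoirse holds 95% of Quillon, so Saoirse controls Quillon.
Quillon and Saoirse together hold 50% + 19% = 69% of Sable, so Saoirse controls Sable.
Sable holds 100% of Tessera, so Saoirse controls Tessera.
So Saoirse already controls Tessera before the transaction.
After the purchase, Saoirse holds 22% of Tessera directly, and Sable's stake falls to 78%.
Saoirse controlled Tessera already, so this is not a new person acquiring control; every other person's position is unchanged or reduced.
No new person acquires control, so the clause is not triggered.

No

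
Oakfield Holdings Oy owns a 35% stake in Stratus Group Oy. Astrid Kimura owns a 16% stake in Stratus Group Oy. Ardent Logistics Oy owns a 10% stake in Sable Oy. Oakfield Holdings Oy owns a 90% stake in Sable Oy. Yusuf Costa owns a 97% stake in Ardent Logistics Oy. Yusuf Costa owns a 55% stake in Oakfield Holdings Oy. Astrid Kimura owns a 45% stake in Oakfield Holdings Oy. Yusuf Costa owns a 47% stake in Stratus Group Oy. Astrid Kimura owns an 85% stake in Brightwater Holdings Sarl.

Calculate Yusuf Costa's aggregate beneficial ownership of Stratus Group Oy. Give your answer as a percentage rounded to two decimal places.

66.25%

Yusuf reaches Stratus along 2 paths.
Via Oakfield: 55% × 35% = 19.25%.
Direct stake: 47% = 47%.
Total: 19.25% + 47% = 66.25%.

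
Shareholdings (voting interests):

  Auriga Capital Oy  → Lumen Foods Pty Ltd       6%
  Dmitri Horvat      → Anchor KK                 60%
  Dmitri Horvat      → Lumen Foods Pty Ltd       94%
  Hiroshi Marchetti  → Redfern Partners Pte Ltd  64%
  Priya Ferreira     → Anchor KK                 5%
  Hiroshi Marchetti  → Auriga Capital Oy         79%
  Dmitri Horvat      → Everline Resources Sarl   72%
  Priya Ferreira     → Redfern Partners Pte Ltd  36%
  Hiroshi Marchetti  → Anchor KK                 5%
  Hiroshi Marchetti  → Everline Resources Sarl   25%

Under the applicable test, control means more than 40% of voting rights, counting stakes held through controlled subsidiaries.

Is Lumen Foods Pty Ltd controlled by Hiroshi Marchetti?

Hiroshi holds 79% of Auriga, so Hiroshi controls Auriga.
Hiroshi holds 64% of Redfern, so Hiroshi controls Redfern.
In Lumen, Hiroshi's side holds only 6%, not > 40%.
So Hiroshi does not control Lumen.

No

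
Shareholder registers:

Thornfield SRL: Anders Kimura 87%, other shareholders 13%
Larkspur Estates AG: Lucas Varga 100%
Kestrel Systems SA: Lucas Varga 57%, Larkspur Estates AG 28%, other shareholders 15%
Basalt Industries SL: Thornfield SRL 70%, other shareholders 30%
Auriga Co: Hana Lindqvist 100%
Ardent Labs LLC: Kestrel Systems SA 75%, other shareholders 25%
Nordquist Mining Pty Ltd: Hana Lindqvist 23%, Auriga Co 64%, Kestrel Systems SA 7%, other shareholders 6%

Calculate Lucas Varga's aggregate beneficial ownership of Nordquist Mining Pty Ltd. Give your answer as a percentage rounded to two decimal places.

5.95%

Lucas reaches Nordquist along 2 paths.
Via Kestrel: 57% × 7% = 3.99%.
Via Larkspur → Kestrel: 100% × 28% × 7% = 1.96%.
Total: 3.99% + 1.96% = 5.95%.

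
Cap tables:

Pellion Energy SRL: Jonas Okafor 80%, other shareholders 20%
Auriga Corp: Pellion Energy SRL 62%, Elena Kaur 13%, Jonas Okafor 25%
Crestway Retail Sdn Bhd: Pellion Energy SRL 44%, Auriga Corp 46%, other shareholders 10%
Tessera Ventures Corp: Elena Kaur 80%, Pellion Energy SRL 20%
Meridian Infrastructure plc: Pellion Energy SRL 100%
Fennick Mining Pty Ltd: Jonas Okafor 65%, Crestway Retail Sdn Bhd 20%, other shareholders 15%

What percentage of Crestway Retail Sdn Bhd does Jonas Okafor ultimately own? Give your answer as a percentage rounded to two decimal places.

Jonas reaches Crestway along 3 paths.
Via Pellion: 80% × 44% = 35.2%.
Via Pellion → Auriga: 80% × 62% × 46% = 22.816%.
Via Auriga: 25% × 46% = 11.5%.
Total: 35.2% + 22.816% + 11.5% = 69.516%.
Rounded: 69.52%.

69.52%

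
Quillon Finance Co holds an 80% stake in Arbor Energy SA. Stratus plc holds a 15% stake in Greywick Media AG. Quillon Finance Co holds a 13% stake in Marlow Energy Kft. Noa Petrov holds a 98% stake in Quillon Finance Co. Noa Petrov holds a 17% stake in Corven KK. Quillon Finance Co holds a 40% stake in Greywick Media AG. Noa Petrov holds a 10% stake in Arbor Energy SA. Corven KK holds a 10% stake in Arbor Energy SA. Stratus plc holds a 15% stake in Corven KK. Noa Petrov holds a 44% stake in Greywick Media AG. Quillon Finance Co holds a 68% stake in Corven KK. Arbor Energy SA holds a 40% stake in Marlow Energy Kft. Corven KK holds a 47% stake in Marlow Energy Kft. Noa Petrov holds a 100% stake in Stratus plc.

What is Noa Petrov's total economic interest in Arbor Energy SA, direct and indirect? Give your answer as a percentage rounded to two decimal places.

98.26%

Noa reaches Arbor along 5 paths.
Direct stake: 10% = 10%.
Via Quillon → Corven: 98% × 68% × 10% = 6.664%.
Via Corven: 17% × 10% = 1.7%.
Via Stratus → Corven: 100% × 15% × 10% = 1.5%.
Via Quillon: 98% × 80% = 78.4%.
Total: 10% + 6.664% + 1.7% + 1.5% + 78.4% = 98.264%.
Rounded: 98.26%.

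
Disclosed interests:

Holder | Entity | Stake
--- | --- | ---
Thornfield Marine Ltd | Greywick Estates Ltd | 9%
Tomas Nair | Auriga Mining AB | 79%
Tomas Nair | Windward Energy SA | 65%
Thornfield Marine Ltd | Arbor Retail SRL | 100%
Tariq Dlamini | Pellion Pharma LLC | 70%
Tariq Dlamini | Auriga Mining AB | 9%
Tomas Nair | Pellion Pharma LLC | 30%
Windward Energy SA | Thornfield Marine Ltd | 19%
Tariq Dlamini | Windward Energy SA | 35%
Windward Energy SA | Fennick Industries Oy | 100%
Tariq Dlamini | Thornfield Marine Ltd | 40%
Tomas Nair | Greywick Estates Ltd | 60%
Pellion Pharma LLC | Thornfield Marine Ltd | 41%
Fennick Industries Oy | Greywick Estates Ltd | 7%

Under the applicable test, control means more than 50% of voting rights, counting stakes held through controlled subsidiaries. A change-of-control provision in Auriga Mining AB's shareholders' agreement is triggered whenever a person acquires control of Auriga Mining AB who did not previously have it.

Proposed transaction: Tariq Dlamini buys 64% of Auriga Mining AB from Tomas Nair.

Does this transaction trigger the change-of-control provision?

Yes

The purchase adds only to Tariq's holdings (Tomas's stake shrinks), so Tariq is the only person who could newly come to control Auriga.
Tariq holds 70% of Pellion, so Tariq controls Pellion.
Pellion and Tariq together hold 41% + 40% = 81% of Thornfield, so Tariq controls Thornfield.
Thornfield holds 100% of Arbor, so Tariq controls Arbor.
In Auriga, Tariq's side holds only 9%, not > 50%.
So before the transaction, Tariq does not control Auriga.
After the purchase, Tariq's direct stake in Auriga rises to 9% + 64% = 73%, and Tomas's stake falls to 15%.
Tariq holds 73% of Auriga, so Tariq controls Auriga.
Tariq did not control Auriga before and does after, so the clause is triggered.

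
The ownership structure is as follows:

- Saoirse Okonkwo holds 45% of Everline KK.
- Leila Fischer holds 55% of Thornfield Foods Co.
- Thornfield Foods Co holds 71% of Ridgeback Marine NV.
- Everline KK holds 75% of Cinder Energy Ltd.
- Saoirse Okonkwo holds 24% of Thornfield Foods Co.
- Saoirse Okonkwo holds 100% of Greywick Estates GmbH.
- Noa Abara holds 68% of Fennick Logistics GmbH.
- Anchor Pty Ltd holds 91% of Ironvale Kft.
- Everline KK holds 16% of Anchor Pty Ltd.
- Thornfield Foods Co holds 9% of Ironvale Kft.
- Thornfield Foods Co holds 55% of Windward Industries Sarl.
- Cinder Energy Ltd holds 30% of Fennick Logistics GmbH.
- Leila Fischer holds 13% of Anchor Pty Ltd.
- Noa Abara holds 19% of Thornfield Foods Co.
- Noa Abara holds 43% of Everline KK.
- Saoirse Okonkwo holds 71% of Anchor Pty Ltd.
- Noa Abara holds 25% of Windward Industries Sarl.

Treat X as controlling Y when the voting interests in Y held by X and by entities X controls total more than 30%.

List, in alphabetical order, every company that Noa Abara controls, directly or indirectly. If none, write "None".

Cinder Energy Ltd, Everline KK, Fennick Logistics GmbH

Noa holds 43% of Everline, so Noa controls Everline.
Everline holds 75% of Cinder, so Noa controls Cinder.
Cinder and Noa together hold 30% + 68% = 98% of Fennick, so Noa controls Fennick.
No other company's threshold is met.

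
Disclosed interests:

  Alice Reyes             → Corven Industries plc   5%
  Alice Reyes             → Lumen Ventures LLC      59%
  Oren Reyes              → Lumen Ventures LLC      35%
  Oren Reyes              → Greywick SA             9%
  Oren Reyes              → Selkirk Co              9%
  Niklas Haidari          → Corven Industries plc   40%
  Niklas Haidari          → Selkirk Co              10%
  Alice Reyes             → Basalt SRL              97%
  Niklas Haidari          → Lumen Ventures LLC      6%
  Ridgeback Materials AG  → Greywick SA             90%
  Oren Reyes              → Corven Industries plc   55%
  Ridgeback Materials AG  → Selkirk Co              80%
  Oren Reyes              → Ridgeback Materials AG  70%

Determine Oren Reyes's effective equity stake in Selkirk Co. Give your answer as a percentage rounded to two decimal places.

Oren reaches Selkirk along 2 paths.
Via Ridgeback: 70% × 80% = 56%.
Direct stake: 9% = 9%.
Total: 56% + 9% = 65%.
Rounded: 65.00%.

65.00%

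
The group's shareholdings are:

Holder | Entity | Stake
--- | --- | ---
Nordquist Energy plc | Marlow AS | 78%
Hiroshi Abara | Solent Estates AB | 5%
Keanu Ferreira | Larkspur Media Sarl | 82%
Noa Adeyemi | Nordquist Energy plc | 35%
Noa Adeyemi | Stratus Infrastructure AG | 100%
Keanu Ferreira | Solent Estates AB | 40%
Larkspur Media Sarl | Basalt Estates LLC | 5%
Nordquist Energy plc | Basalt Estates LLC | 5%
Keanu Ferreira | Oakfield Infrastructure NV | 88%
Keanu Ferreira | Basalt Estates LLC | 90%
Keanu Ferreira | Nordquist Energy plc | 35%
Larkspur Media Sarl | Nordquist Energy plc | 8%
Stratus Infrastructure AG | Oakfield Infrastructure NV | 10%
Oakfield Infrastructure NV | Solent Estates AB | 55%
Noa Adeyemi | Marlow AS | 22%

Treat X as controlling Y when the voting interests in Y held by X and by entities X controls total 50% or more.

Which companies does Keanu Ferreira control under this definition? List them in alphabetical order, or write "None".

Keanu holds 82% of Larkspur, so Keanu controls Larkspur.
Keanu holds 88% of Oakfield, so Keanu controls Oakfield.
Oakfield and Keanu together hold 55% + 40% = 95% of Solent, so Keanu controls Solent.
Keanu and Larkspur together hold 90% + 5% = 95% of Basalt, so Keanu controls Basalt.
No other company's threshold is met.

Basalt Estates LLC, Larkspur Media Sarl, Oakfield Infrastructure NV, Solent Estates AB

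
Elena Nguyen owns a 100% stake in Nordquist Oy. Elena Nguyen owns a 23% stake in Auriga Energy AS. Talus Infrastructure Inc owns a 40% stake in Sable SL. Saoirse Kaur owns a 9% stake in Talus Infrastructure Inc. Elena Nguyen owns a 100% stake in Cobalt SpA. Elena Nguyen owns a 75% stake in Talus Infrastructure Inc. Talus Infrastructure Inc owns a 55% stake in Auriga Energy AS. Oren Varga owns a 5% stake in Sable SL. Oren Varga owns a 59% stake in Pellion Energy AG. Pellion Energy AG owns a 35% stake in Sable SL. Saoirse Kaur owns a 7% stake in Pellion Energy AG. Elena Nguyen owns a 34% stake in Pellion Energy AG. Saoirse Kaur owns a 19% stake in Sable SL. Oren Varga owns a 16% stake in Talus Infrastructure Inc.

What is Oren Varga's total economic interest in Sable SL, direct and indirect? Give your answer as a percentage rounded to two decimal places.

32.05%

Oren reaches Sable along 3 paths.
Via Talus: 16% × 40% = 6.4%.
Via Pellion: 59% × 35% = 20.65%.
Direct stake: 5% = 5%.
Total: 6.4% + 20.65% + 5% = 32.05%.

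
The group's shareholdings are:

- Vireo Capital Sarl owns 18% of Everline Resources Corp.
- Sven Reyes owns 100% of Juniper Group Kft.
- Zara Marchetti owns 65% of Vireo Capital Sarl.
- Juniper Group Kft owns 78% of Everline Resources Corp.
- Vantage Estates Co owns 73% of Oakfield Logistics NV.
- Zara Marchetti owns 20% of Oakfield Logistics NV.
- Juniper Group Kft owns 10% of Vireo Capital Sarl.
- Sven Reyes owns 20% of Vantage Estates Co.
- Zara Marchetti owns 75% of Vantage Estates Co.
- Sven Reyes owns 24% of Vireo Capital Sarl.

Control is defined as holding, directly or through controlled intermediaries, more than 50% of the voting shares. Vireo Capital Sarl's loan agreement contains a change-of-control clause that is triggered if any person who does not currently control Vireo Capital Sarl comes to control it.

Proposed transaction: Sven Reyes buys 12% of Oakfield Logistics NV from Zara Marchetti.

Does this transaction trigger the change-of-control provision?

The purchase adds only to Sven's holdings (Zara's stake shrinks), so Sven is the only person who could newly come to control Vireo.
Sven holds 100% of Juniper, so Sven controls Juniper.
Juniper holds 78% of Everline, so Sven controls Everline.
In Vireo, Sven's side holds only 10% + 24% = 34%, not > 50%.
So before the transaction, Sven does not control Vireo.
After the purchase, Sven holds 12% of Oakfield directly, and Zara's stake falls to 8%.
Sven's side now holds 12% of Oakfield, not > 50%, so Sven still does not control Oakfield.
After the transaction, Sven's side holds 10% + 24% = 34% of Vireo, not > 50%, so Sven still does not control Vireo.
No new person acquires control, so the clause is not triggered.

No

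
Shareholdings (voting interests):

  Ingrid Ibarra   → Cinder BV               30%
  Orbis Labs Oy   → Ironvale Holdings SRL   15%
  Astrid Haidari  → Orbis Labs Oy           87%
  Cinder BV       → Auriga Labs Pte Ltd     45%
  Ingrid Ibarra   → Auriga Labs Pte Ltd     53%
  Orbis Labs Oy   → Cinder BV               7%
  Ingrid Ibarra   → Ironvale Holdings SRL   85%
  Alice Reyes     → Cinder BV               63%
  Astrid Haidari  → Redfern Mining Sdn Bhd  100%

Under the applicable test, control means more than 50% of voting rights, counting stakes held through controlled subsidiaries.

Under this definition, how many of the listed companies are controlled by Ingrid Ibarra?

Ingrid holds 85% of Ironvale, so Ingrid controls Ironvale.
Ingrid holds 53% of Auriga, so Ingrid controls Auriga.
No other company's threshold is met.
Ingrid controls 2 companies.

2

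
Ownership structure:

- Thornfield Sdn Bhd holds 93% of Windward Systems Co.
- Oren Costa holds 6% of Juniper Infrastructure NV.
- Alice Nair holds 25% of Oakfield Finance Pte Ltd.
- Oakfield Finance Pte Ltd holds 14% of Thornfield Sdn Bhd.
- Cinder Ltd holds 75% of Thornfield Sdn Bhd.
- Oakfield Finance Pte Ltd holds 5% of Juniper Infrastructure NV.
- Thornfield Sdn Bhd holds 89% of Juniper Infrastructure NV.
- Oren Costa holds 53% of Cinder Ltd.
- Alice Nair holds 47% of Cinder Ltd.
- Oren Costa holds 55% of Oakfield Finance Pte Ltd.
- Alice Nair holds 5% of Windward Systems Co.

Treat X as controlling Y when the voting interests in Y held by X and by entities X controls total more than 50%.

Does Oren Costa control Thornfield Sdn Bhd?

Yes

Oren holds 53% of Cinder, so Oren controls Cinder.
Oren holds 55% of Oakfield, so Oren controls Oakfield.
Cinder and Oakfield together hold 75% + 14% = 89% of Thornfield, so Oren controls Thornfield.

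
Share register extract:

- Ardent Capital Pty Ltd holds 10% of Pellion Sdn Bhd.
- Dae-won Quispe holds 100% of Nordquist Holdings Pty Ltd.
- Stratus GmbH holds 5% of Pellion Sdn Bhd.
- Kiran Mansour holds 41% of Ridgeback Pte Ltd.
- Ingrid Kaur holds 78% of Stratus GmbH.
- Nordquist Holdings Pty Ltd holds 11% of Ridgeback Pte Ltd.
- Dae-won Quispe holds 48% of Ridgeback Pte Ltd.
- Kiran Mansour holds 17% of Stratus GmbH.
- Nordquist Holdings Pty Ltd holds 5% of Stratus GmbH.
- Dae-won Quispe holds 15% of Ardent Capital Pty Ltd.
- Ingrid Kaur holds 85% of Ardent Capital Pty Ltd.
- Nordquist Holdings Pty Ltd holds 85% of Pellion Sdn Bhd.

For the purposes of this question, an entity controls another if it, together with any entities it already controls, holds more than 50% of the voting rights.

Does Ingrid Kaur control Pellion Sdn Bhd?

Ingrid holds 85% of Ardent, so Ingrid controls Ardent.
Ingrid holds 78% of Stratus, so Ingrid controls Stratus.
In Pellion, Ingrid's side holds only 10% + 5% = 15%, not > 50%.
So Ingrid does not control Pellion.

No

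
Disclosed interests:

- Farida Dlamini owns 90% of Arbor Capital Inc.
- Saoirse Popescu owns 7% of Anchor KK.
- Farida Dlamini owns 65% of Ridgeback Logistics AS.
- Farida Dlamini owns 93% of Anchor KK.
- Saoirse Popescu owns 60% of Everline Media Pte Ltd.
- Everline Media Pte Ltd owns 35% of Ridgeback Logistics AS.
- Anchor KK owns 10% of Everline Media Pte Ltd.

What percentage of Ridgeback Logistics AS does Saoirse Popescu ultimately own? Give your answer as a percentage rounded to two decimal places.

Saoirse reaches Ridgeback along 2 paths.
Via Everline: 60% × 35% = 21%.
Via Anchor → Everline: 7% × 10% × 35% = 0.245%.
Total: 21% + 0.245% = 21.245%.
Rounded: 21.25%.

21.25%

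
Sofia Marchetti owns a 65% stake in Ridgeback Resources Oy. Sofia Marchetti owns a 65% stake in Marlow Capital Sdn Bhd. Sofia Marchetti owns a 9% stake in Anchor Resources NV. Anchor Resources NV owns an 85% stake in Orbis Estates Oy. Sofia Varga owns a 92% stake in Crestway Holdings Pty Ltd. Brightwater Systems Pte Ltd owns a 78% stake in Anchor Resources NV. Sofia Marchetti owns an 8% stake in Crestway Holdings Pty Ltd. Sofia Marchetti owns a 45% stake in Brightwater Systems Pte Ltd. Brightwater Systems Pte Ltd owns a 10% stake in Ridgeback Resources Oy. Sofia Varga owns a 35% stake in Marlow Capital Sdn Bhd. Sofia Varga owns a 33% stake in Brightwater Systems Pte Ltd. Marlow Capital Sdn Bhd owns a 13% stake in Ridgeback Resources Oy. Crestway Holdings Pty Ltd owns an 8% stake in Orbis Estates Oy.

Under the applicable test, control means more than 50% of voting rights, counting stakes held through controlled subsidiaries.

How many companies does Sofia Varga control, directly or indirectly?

1

Sofia Varga holds 92% of Crestway, so Sofia Varga controls Crestway.
No other company's threshold is met.
Sofia Varga controls 1 company.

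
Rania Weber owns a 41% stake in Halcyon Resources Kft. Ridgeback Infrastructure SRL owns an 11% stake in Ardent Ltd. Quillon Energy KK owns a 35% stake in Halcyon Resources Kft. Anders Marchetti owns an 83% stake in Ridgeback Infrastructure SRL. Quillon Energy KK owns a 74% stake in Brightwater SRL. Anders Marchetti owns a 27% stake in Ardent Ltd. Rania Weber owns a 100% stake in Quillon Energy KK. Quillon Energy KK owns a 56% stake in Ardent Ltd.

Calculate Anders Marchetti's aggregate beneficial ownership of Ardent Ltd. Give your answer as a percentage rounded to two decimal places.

Anders reaches Ardent along 2 paths.
Direct stake: 27% = 27%.
Via Ridgeback: 83% × 11% = 9.13%.
Total: 27% + 9.13% = 36.13%.

36.13%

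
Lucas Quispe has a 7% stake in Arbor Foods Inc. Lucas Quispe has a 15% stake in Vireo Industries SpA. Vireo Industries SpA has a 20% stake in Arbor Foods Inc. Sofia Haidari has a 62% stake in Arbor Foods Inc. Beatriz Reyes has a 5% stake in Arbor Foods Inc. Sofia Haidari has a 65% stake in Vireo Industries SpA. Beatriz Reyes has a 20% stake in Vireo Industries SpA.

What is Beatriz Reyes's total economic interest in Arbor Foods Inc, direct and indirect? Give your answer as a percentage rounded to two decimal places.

9.00%

Beatriz reaches Arbor along 2 paths.
Via Vireo: 20% × 20% = 4%.
Direct stake: 5% = 5%.
Total: 4% + 5% = 9%.
Rounded: 9.00%.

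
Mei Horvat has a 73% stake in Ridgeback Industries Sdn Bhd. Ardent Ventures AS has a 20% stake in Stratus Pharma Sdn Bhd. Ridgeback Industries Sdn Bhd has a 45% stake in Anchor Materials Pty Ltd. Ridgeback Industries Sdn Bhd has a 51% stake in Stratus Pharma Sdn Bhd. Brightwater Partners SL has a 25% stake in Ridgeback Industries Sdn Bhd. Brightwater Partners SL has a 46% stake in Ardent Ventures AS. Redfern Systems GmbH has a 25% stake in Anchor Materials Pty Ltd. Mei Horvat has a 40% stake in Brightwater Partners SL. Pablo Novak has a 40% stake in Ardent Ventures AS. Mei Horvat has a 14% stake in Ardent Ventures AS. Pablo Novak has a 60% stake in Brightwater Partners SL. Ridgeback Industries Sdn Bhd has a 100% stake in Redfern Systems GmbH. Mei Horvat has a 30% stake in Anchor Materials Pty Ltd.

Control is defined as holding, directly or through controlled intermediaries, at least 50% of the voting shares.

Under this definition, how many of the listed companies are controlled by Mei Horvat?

Mei holds 73% of Ridgeback, so Mei controls Ridgeback.
Ridgeback holds 51% of Stratus, so Mei controls Stratus.
Ridgeback holds 100% of Redfern, so Mei controls Redfern.
Mei and Redfern and Ridgeback together hold 30% + 25% + 45% = 100% of Anchor, so Mei controls Anchor.
No other company's threshold is met.
Mei controls 4 companies.

4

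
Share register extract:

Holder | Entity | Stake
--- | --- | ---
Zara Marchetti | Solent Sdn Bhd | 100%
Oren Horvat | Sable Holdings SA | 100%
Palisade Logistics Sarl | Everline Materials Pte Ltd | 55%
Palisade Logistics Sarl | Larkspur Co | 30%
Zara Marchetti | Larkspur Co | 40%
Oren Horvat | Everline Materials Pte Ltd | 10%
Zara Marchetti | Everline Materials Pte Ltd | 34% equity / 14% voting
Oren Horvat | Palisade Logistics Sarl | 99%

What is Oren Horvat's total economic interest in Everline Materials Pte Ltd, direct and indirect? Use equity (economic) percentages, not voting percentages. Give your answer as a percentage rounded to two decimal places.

64.45%

Oren reaches Everline along 2 paths.
Via Palisade: 99% × 55% = 54.45%.
Direct stake: 10% = 10%.
Total: 54.45% + 10% = 64.45%.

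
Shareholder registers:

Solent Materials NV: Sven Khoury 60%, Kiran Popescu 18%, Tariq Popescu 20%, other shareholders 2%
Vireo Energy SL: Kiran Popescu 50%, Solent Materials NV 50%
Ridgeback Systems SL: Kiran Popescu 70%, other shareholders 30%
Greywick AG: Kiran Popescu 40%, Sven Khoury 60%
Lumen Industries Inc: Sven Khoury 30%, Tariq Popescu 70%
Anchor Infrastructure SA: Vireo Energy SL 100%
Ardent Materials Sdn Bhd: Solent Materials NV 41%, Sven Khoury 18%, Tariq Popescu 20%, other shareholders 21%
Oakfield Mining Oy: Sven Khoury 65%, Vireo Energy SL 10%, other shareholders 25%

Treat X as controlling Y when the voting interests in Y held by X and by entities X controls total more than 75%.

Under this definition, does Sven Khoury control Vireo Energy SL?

No

Sven's largest direct stake is 65% in Oakfield, which does not meet the threshold, so Sven controls no company.
Neither Sven nor any entity Sven controls holds any voting interest in Vireo.
So Sven does not control Vireo.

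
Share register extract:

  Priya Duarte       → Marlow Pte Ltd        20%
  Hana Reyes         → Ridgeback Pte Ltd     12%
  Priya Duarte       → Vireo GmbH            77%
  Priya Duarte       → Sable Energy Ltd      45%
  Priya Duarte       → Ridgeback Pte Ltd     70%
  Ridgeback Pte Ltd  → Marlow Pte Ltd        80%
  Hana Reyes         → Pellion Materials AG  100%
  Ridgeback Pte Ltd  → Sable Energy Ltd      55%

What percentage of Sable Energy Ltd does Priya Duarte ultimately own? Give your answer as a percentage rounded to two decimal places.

Priya reaches Sable along 2 paths.
Direct stake: 45% = 45%.
Via Ridgeback: 70% × 55% = 38.5%.
Total: 45% + 38.5% = 83.5%.
Rounded: 83.50%.

83.50%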